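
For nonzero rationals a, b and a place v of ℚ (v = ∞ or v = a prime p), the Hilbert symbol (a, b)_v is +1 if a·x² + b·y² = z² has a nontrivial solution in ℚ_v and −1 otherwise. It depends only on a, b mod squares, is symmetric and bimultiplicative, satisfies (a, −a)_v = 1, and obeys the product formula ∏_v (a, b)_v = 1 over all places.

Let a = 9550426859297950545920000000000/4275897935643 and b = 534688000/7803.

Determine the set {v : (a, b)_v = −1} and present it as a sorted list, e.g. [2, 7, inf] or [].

Mod squares: a ≡ 7161, b ≡ 5115. Check v ∈ {∞, 2, 3, 5, 7, 11, 13, 17, 31}.
v=2: v_2(a)=20, v_2(b)=8; units ≡ 1, 3 (mod 8); ε·ε+αω+βω = 0·1+20·1+8·0 ≡ 0  ⇒  (a,b)_2 = +1.
v=13: a=13^4·(≡7), b=13^0·(≡5) mod 13; (7|13)=-1, (5|13)=-1; (−1)^{4·0·6}·(-1)^0·(-1)^4 = +1.
v=17: a=17^-6·(≡4), b=17^-2·(≡9) mod 17; (4|17)=+1, (9|17)=+1; (−1)^{-6·-2·8}·(+1)^-2·(+1)^-6 = +1.
v=3: a=3^-11·(≡2), b=3^-3·(≡1) mod 3; (2|3)=-1, (1|3)=+1; (−1)^{-11·-3·1}·(-1)^-3·(+1)^-11 = +1.
v=11: a=11^3·(≡6), b=11^1·(≡3) mod 11; (6|11)=-1, (3|11)=+1; (−1)^{3·1·5}·(-1)^1·(+1)^3 = +1.
v=7: a=7^7·(≡4), b=7^2·(≡3) mod 7; (4|7)=+1, (3|7)=-1; (−1)^{7·2·3}·(+1)^2·(-1)^7 = -1.
v=5: a=5^10·(≡1), b=5^3·(≡3) mod 5; (1|5)=+1, (3|5)=-1; (−1)^{10·3·2}·(+1)^3·(-1)^10 = +1.
v=31: a=31^3·(≡16), b=31^1·(≡10) mod 31; (16|31)=+1, (10|31)=+1; (−1)^{3·1·15}·(+1)^1·(+1)^3 = -1.
v=∞: 7161 > 0 and 5115 > 0  ⇒  (a,b)_∞ = +1.
(7161, 5115 / ℚ) ramifies at {7, 31}: a division algebra.

[7, 31]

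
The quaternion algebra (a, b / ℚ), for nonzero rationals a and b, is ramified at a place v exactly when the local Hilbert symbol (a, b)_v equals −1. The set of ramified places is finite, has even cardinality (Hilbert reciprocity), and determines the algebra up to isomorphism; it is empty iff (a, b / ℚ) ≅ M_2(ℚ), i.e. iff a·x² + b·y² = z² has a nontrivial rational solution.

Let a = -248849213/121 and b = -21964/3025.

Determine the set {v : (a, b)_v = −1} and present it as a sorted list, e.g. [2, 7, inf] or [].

(a, b) ≡ (-689333, -19) mod (ℚ^×)²; places V = {2, 5, 11, 17, 19, 23, 41, 43, ∞}.
(a,b)_∞: sgn(-689333)=−, sgn(-19)=−, so -1.
(a,b)_5: α=0, u≡2; β=-2, v≡1 (mod 5); (2|5)=-1, (1|5)=+1; sign (−1)^0·-1^-2·+1^0 = +1.
(a,b)_23: α=1, u≡10; β=0, v≡2 (mod 23); (10|23)=-1, (2|23)=+1; sign (−1)^0·-1^0·+1^1 = +1.
(a,b)_43: α=1, u≡26; β=0, v≡35 (mod 43); (26|43)=-1, (35|43)=+1; sign (−1)^0·-1^0·+1^1 = +1.
(a,b)_2: α=0, β=2; u≡3, v≡5 (mod 8); ε(u)ε(v)=1·0, αω(v)=0·1, βω(u)=2·1; sum ≡ 0  ⇒  +1.
(a,b)_41: α=1, u≡29; β=0, v≡26 (mod 41); (29|41)=-1, (26|41)=-1; sign (−1)^0·-1^0·-1^1 = -1.
(a,b)_19: α=2, u≡9; β=1, v≡15 (mod 19); (9|19)=+1, (15|19)=-1; sign (−1)^0·+1^1·-1^2 = +1.
(a,b)_17: α=1, u≡9; β=2, v≡8 (mod 17); (9|17)=+1, (8|17)=+1; sign (−1)^0·+1^2·+1^1 = +1.
(a,b)_11: α=-2, u≡3; β=-2, v≡1 (mod 11); (3|11)=+1, (1|11)=+1; sign (−1)^0·+1^-2·+1^-2 = +1.
Ram(-689333, -19) = {41, ∞}; no ℚ_41-point on the conic.

[41, inf]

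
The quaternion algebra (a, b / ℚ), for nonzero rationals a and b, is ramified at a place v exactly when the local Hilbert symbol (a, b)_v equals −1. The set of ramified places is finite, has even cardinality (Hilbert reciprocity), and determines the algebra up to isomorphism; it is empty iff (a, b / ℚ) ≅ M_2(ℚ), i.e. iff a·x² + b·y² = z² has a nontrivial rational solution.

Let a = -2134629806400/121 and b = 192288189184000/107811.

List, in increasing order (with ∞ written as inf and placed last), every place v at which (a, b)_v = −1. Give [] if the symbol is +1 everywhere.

(a, b) ≡ (-221, 10010) mod (ℚ^×)²; places V = {2, 3, 5, 7, 11, 13, 17, ∞}.
(a,b)_3: α=6, u≡1; β=-4, v≡2 (mod 3); (1|3)=+1, (2|3)=-1; sign (−1)^0·+1^-4·-1^6 = +1.
(a,b)_13: α=3, u≡3; β=5, v≡3 (mod 13); (3|13)=+1, (3|13)=+1; sign (−1)^0·+1^5·+1^3 = +1.
(a,b)_∞: sgn(-221)=−, sgn(10010)=+, so +1.
(a,b)_2: α=6, β=11; u≡3, v≡5 (mod 8); ε(u)ε(v)=1·0, αω(v)=6·1, βω(u)=11·1; sum ≡ 1  ⇒  -1.
(a,b)_17: α=1, u≡1; β=2, v≡6 (mod 17); (1|17)=+1, (6|17)=-1; sign (−1)^0·+1^2·-1^1 = -1.
(a,b)_5: α=2, u≡4; β=3, v≡2 (mod 5); (4|5)=+1, (2|5)=-1; sign (−1)^0·+1^3·-1^2 = +1.
(a,b)_7: α=2, u≡6; β=1, v≡2 (mod 7); (6|7)=-1, (2|7)=+1; sign (−1)^0·-1^1·+1^2 = -1.
(a,b)_11: α=-2, u≡8; β=-3, v≡2 (mod 11); (8|11)=-1, (2|11)=-1; sign (−1)^0·-1^-3·-1^-2 = -1.
Ram(-221, 10010) = {2, 7, 11, 17}; no ℚ_2-point on the conic.

[2, 7, 11, 17]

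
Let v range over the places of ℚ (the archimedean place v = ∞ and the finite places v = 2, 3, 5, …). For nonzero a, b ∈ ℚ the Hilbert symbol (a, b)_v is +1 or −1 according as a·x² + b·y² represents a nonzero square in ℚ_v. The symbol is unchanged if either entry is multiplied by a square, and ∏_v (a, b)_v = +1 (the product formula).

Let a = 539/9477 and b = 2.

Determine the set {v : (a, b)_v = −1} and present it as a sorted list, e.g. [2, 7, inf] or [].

[11, 13]

(a, b) ≡ (143, 2) mod (ℚ^×)²; places V = {2, 3, 7, 11, 13, ∞}.
(a,b)_11: α=1, u≡10; β=0, v≡2 (mod 11); (10|11)=-1, (2|11)=-1; sign (−1)^0·-1^0·-1^1 = -1.
(a,b)_7: α=2, u≡3; β=0, v≡2 (mod 7); (3|7)=-1, (2|7)=+1; sign (−1)^0·-1^0·+1^2 = +1.
(a,b)_2: α=0, β=1; u≡7, v≡1 (mod 8); ε(u)ε(v)=1·0, αω(v)=0·0, βω(u)=1·0; sum ≡ 0  ⇒  +1.
(a,b)_3: α=-6, u≡2; β=0, v≡2 (mod 3); (2|3)=-1, (2|3)=-1; sign (−1)^0·-1^0·-1^-6 = +1.
(a,b)_13: α=-1, u≡6; β=0, v≡2 (mod 13); (6|13)=-1, (2|13)=-1; sign (−1)^0·-1^0·-1^-1 = -1.
(a,b)_∞: sgn(143)=+, sgn(2)=+, so +1.
Ram(143, 2) = {11, 13}; no ℚ_11-point on the conic.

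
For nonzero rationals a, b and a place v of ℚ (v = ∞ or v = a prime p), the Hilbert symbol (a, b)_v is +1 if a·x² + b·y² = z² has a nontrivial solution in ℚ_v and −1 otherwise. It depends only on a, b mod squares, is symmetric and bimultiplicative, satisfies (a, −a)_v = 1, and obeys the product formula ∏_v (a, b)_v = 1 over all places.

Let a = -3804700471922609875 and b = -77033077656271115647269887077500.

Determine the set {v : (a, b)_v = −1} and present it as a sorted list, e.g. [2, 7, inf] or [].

Mod squares: a ≡ -2078395, b ≡ -270599. Check v ∈ {∞, 2, 3, 5, 7, 11, 23, 29, 31, 43, 53}.
v=23: a=23^1·(≡18), b=23^2·(≡14) mod 23; (18|23)=+1, (14|23)=-1; (−1)^{1·2·11}·(+1)^2·(-1)^1 = -1.
v=29: a=29^2·(≡13), b=29^3·(≡23) mod 29; (13|29)=+1, (23|29)=+1; (−1)^{2·3·14}·(+1)^3·(+1)^2 = +1.
v=∞: -2078395 < 0 and -270599 < 0  ⇒  (a,b)_∞ = -1.
v=31: a=31^3·(≡10), b=31^5·(≡23) mod 31; (10|31)=+1, (23|31)=-1; (−1)^{3·5·15}·(+1)^5·(-1)^3 = +1.
v=7: a=7^2·(≡3), b=7^3·(≡1) mod 7; (3|7)=-1, (1|7)=+1; (−1)^{2·3·3}·(-1)^3·(+1)^2 = -1.
v=5: a=5^3·(≡1), b=5^4·(≡1) mod 5; (1|5)=+1, (1|5)=+1; (−1)^{3·4·2}·(+1)^4·(+1)^3 = +1.
v=53: a=53^1·(≡22), b=53^2·(≡33) mod 53; (22|53)=-1, (33|53)=-1; (−1)^{1·2·26}·(-1)^2·(-1)^1 = -1.
v=11: a=11^1·(≡6), b=11^2·(≡3) mod 11; (6|11)=-1, (3|11)=+1; (−1)^{1·2·5}·(-1)^2·(+1)^1 = +1.
v=43: a=43^2·(≡6), b=43^3·(≡22) mod 43; (6|43)=+1, (22|43)=-1; (−1)^{2·3·21}·(+1)^3·(-1)^2 = +1.
v=2: v_2(a)=0, v_2(b)=2; units ≡ 5, 1 (mod 8); ε·ε+αω+βω = 0·0+0·0+2·1 ≡ 0  ⇒  (a,b)_2 = +1.
v=3: a=3^0·(≡2), b=3^2·(≡1) mod 3; (2|3)=-1, (1|3)=+1; (−1)^{0·2·1}·(-1)^2·(+1)^0 = +1.
(-2078395, -270599 / ℚ) ramifies at {7, 23, 53, ∞}: a division algebra.

[7, 23, 53, inf]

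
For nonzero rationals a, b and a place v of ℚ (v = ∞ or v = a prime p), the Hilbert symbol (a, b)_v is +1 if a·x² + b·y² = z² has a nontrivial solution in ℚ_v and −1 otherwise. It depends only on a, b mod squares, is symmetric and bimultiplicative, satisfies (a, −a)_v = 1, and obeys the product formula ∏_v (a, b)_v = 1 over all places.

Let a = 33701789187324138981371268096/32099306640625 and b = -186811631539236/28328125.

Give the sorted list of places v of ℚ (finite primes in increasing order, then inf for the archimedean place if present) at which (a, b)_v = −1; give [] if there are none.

(a, b) ≡ (11, -448477) mod (ℚ^×)²; places V = {2, 3, 5, 7, 11, 17, 19, 23, 31, 37, ∞}.
(a,b)_2: α=10, β=2; u≡3, v≡3 (mod 8); ε(u)ε(v)=1·1, αω(v)=10·1, βω(u)=2·1; sum ≡ 1  ⇒  -1.
(a,b)_3: α=6, u≡2; β=6, v≡2 (mod 3); (2|3)=-1, (2|3)=-1; sign (−1)^0·-1^6·-1^6 = +1.
(a,b)_7: α=-4, u≡1; β=-2, v≡5 (mod 7); (1|7)=+1, (5|7)=-1; sign (−1)^0·+1^-2·-1^-4 = +1.
(a,b)_11: α=9, u≡3; β=4, v≡9 (mod 11); (3|11)=+1, (9|11)=+1; sign (−1)^0·+1^4·+1^9 = +1.
(a,b)_5: α=-10, u≡4; β=-6, v≡3 (mod 5); (4|5)=+1, (3|5)=-1; sign (−1)^0·+1^-6·-1^-10 = +1.
(a,b)_37: α=-2, u≡12; β=-1, v≡23 (mod 37); (12|37)=+1, (23|37)=-1; sign (−1)^0·+1^-1·-1^-2 = +1.
(a,b)_19: α=4, u≡11; β=2, v≡15 (mod 19); (11|19)=+1, (15|19)=-1; sign (−1)^0·+1^2·-1^4 = +1.
(a,b)_∞: sgn(11)=+, sgn(-448477)=−, so +1.
(a,b)_23: α=2, u≡5; β=1, v≡19 (mod 23); (5|23)=-1, (19|23)=-1; sign (−1)^0·-1^1·-1^2 = -1.
(a,b)_17: α=2, u≡14; β=1, v≡5 (mod 17); (14|17)=-1, (5|17)=-1; sign (−1)^0·-1^1·-1^2 = -1.
(a,b)_31: α=2, u≡6; β=1, v≡9 (mod 31); (6|31)=-1, (9|31)=+1; sign (−1)^0·-1^1·+1^2 = -1.
(11, -448477 / ℚ) ramifies at {2, 17, 23, 31}: a division algebra.

[2, 17, 23, 31]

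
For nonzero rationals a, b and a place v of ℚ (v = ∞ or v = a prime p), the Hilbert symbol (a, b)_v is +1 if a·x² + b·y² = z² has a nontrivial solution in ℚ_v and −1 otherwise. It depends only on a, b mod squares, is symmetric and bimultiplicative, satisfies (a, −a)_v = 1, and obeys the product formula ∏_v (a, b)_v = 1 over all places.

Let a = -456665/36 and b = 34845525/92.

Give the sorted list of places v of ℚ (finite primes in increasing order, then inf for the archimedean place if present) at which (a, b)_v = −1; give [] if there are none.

(a, b) ≡ (-1265, 9867) mod (ℚ^×)²; places V = {2, 3, 5, 11, 13, 19, 23, ∞}.
(a,b)_11: α=1, u≡7; β=1, v≡7 (mod 11); (7|11)=-1, (7|11)=-1; sign (−1)^1·-1^1·-1^1 = -1.
(a,b)_23: α=1, u≡19; β=-1, v≡22 (mod 23); (19|23)=-1, (22|23)=-1; sign (−1)^1·-1^-1·-1^1 = -1.
(a,b)_∞: sgn(-1265)=−, sgn(9867)=+, so +1.
(a,b)_5: α=1, u≡2; β=2, v≡3 (mod 5); (2|5)=-1, (3|5)=-1; sign (−1)^0·-1^2·-1^1 = -1.
(a,b)_19: α=2, u≡15; β=2, v≡11 (mod 19); (15|19)=-1, (11|19)=+1; sign (−1)^0·-1^2·+1^2 = +1.
(a,b)_3: α=-2, u≡1; β=3, v≡1 (mod 3); (1|3)=+1, (1|3)=+1; sign (−1)^0·+1^3·+1^-2 = +1.
(a,b)_2: α=-2, β=-2; u≡7, v≡3 (mod 8); ε(u)ε(v)=1·1, αω(v)=-2·1, βω(u)=-2·0; sum ≡ 1  ⇒  -1.
(a,b)_13: α=0, u≡9; β=1, v≡7 (mod 13); (9|13)=+1, (7|13)=-1; sign (−1)^0·+1^1·-1^0 = +1.
|Ram(-1265, 9867)| = 4, even; anisotropic at {2, 5, 11, 23}.

[2, 5, 11, 23]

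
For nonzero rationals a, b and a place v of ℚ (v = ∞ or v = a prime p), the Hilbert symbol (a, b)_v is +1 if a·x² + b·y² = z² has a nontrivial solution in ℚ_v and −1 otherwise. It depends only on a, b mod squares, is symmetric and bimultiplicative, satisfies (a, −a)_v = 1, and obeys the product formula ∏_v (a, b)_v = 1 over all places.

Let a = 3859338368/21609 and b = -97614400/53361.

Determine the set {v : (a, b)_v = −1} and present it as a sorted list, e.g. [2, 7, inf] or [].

Mod squares: a ≡ 2, b ≡ -1. Check v ∈ {∞, 2, 3, 5, 7, 11, 13, 17, 19}.
v=5: a=5^0·(≡2), b=5^2·(≡4) mod 5; (2|5)=-1, (4|5)=+1; (−1)^{0·2·2}·(-1)^2·(+1)^0 = +1.
v=13: a=13^0·(≡5), b=13^2·(≡9) mod 13; (5|13)=-1, (9|13)=+1; (−1)^{0·2·6}·(-1)^2·(+1)^0 = +1.
v=17: a=17^4·(≡1), b=17^0·(≡13) mod 17; (1|17)=+1, (13|17)=+1; (−1)^{4·0·8}·(+1)^0·(+1)^4 = +1.
v=11: a=11^0·(≡10), b=11^-2·(≡7) mod 11; (10|11)=-1, (7|11)=-1; (−1)^{0·-2·5}·(-1)^-2·(-1)^0 = +1.
v=∞: 2 > 0 and -1 < 0  ⇒  (a,b)_∞ = +1.
v=7: a=7^-4·(≡2), b=7^-2·(≡3) mod 7; (2|7)=+1, (3|7)=-1; (−1)^{-4·-2·3}·(+1)^-2·(-1)^-4 = +1.
v=2: v_2(a)=7, v_2(b)=6; units ≡ 1, 7 (mod 8); ε·ε+αω+βω = 0·1+7·0+6·0 ≡ 0  ⇒  (a,b)_2 = +1.
v=19: a=19^2·(≡12), b=19^2·(≡3) mod 19; (12|19)=-1, (3|19)=-1; (−1)^{2·2·9}·(-1)^2·(-1)^2 = +1.
v=3: a=3^-2·(≡2), b=3^-2·(≡2) mod 3; (2|3)=-1, (2|3)=-1; (−1)^{-2·-2·1}·(-1)^-2·(-1)^-2 = +1.
Every local symbol is +1, so the conic 2·x² + -1·y² = z² has ℚ_v-points for all v and hence a ℚ-point; (a, b / ℚ) ≅ M_2(ℚ).

[]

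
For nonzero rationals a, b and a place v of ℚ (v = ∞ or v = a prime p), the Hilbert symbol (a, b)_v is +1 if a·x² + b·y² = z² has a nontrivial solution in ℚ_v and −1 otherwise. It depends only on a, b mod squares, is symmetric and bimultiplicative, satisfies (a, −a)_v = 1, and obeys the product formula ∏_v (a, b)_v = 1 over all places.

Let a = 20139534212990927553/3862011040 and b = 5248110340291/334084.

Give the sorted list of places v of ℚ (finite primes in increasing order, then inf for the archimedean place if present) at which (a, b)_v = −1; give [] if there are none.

[2, 7]

Mod squares: a ≡ 2730, b ≡ 91. Check v ∈ {∞, 2, 3, 5, 7, 13, 17, 29}.
v=29: a=29^4·(≡23), b=29^2·(≡24) mod 29; (23|29)=+1, (24|29)=+1; (−1)^{4·2·14}·(+1)^2·(+1)^4 = +1.
v=2: v_2(a)=-5, v_2(b)=-2; units ≡ 5, 3 (mod 8); ε·ε+αω+βω = 0·1+-5·1+-2·1 ≡ 1  ⇒  (a,b)_2 = -1.
v=∞: 2730 > 0 and 91 > 0  ⇒  (a,b)_∞ = +1.
v=13: a=13^7·(≡5), b=13^5·(≡6) mod 13; (5|13)=-1, (6|13)=-1; (−1)^{7·5·6}·(-1)^5·(-1)^7 = +1.
v=5: a=5^-1·(≡1), b=5^0·(≡4) mod 5; (1|5)=+1, (4|5)=+1; (−1)^{-1·0·2}·(+1)^0·(+1)^-1 = +1.
v=7: a=7^5·(≡6), b=7^5·(≡3) mod 7; (6|7)=-1, (3|7)=-1; (−1)^{5·5·3}·(-1)^5·(-1)^5 = -1.
v=3: a=3^3·(≡1), b=3^0·(≡1) mod 3; (1|3)=+1, (1|3)=+1; (−1)^{3·0·1}·(+1)^0·(+1)^3 = +1.
v=17: a=17^-6·(≡6), b=17^-4·(≡14) mod 17; (6|17)=-1, (14|17)=-1; (−1)^{-6·-4·8}·(-1)^-4·(-1)^-6 = +1.
(2730, 91 / ℚ) ramifies at {2, 7}: a division algebra.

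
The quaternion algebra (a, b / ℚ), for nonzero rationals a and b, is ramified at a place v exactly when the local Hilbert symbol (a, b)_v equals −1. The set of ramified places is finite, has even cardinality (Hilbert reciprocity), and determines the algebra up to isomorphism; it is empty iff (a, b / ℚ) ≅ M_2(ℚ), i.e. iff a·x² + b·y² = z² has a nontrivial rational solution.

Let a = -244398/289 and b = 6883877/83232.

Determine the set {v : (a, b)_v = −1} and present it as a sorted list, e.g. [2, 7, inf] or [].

Mod squares: a ≡ -462, b ≡ 154. Check v ∈ {∞, 2, 3, 7, 11, 13, 17, 23}.
v=17: a=17^-2·(≡11), b=17^-2·(≡1) mod 17; (11|17)=-1, (1|17)=+1; (−1)^{-2·-2·8}·(-1)^-2·(+1)^-2 = +1.
v=2: v_2(a)=1, v_2(b)=-5; units ≡ 1, 5 (mod 8); ε·ε+αω+βω = 0·0+1·1+-5·0 ≡ 1  ⇒  (a,b)_2 = -1.
v=3: a=3^1·(≡2), b=3^-2·(≡1) mod 3; (2|3)=-1, (1|3)=+1; (−1)^{1·-2·1}·(-1)^-2·(+1)^1 = +1.
v=23: a=23^2·(≡14), b=23^2·(≡1) mod 23; (14|23)=-1, (1|23)=+1; (−1)^{2·2·11}·(-1)^2·(+1)^2 = +1.
v=7: a=7^1·(≡1), b=7^1·(≡1) mod 7; (1|7)=+1, (1|7)=+1; (−1)^{1·1·3}·(+1)^1·(+1)^1 = -1.
v=11: a=11^1·(≡8), b=11^1·(≡1) mod 11; (8|11)=-1, (1|11)=+1; (−1)^{1·1·5}·(-1)^1·(+1)^1 = +1.
v=∞: -462 < 0 and 154 > 0  ⇒  (a,b)_∞ = +1.
v=13: a=13^0·(≡5), b=13^2·(≡5) mod 13; (5|13)=-1, (5|13)=-1; (−1)^{0·2·6}·(-1)^2·(-1)^0 = +1.
|Ram(-462, 154)| = 2, even; anisotropic at {2, 7}.

[2, 7]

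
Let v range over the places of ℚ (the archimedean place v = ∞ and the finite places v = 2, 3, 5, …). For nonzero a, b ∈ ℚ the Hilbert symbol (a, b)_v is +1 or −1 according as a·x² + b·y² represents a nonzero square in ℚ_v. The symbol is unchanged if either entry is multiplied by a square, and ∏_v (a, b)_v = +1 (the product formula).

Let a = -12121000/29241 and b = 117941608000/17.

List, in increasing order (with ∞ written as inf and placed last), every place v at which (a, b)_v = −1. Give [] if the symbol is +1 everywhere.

[17, 29]

Mod squares: a ≡ -121210, b ≡ 2465. Check v ∈ {∞, 2, 3, 5, 17, 19, 23, 29, 31}.
v=3: a=3^-4·(≡2), b=3^0·(≡2) mod 3; (2|3)=-1, (2|3)=-1; (−1)^{-4·0·1}·(-1)^0·(-1)^-4 = +1.
v=31: a=31^1·(≡12), b=31^2·(≡5) mod 31; (12|31)=-1, (5|31)=+1; (−1)^{1·2·15}·(-1)^2·(+1)^1 = +1.
v=∞: -121210 < 0 and 2465 > 0  ⇒  (a,b)_∞ = +1.
v=23: a=23^1·(≡20), b=23^2·(≡3) mod 23; (20|23)=-1, (3|23)=+1; (−1)^{1·2·11}·(-1)^2·(+1)^1 = +1.
v=17: a=17^1·(≡14), b=17^-1·(≡1) mod 17; (14|17)=-1, (1|17)=+1; (−1)^{1·-1·8}·(-1)^-1·(+1)^1 = -1.
v=19: a=19^-2·(≡10), b=19^0·(≡13) mod 19; (10|19)=-1, (13|19)=-1; (−1)^{-2·0·9}·(-1)^0·(-1)^-2 = +1.
v=5: a=5^3·(≡2), b=5^3·(≡2) mod 5; (2|5)=-1, (2|5)=-1; (−1)^{3·3·2}·(-1)^3·(-1)^3 = +1.
v=2: v_2(a)=3, v_2(b)=6; units ≡ 3, 1 (mod 8); ε·ε+αω+βω = 1·0+3·0+6·1 ≡ 0  ⇒  (a,b)_2 = +1.
v=29: a=29^0·(≡8), b=29^1·(≡19) mod 29; (8|29)=-1, (19|29)=-1; (−1)^{0·1·14}·(-1)^1·(-1)^0 = -1.
(-121210, 2465 / ℚ) ramifies at {17, 29}: a division algebra.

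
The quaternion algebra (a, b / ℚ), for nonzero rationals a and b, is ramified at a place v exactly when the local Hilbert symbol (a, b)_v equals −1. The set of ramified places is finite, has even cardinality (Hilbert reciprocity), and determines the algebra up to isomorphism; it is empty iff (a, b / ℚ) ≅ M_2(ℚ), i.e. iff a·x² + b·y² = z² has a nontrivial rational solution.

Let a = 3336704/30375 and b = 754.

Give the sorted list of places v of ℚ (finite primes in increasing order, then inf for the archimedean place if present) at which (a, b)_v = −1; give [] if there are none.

(a, b) ≡ (3990, 754) mod (ℚ^×)²; places V = {2, 3, 5, 7, 13, 19, 29, ∞}.
(a,b)_∞: sgn(3990)=+, sgn(754)=+, so +1.
(a,b)_29: α=0, u≡26; β=1, v≡26 (mod 29); (26|29)=-1, (26|29)=-1; sign (−1)^0·-1^1·-1^0 = -1.
(a,b)_19: α=1, u≡16; β=0, v≡13 (mod 19); (16|19)=+1, (13|19)=-1; sign (−1)^0·+1^0·-1^1 = -1.
(a,b)_3: α=-5, u≡1; β=0, v≡1 (mod 3); (1|3)=+1, (1|3)=+1; sign (−1)^0·+1^0·+1^-5 = +1.
(a,b)_2: α=9, β=1; u≡3, v≡1 (mod 8); ε(u)ε(v)=1·0, αω(v)=9·0, βω(u)=1·1; sum ≡ 1  ⇒  -1.
(a,b)_5: α=-3, u≡3; β=0, v≡4 (mod 5); (3|5)=-1, (4|5)=+1; sign (−1)^0·-1^0·+1^-3 = +1.
(a,b)_7: α=3, u≡6; β=0, v≡5 (mod 7); (6|7)=-1, (5|7)=-1; sign (−1)^0·-1^0·-1^3 = -1.
(a,b)_13: α=0, u≡1; β=1, v≡6 (mod 13); (1|13)=+1, (6|13)=-1; sign (−1)^0·+1^1·-1^0 = +1.
|Ram(3990, 754)| = 4, even; anisotropic at {2, 7, 19, 29}.

[2, 7, 19, 29]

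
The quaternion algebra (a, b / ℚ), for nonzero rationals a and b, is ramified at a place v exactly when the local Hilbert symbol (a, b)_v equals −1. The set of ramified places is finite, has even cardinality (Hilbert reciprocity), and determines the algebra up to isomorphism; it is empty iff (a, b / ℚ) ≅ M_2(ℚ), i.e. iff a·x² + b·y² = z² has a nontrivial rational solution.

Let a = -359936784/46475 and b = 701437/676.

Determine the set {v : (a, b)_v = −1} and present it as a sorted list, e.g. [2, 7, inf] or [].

(a, b) ≡ (-11, 5797) mod (ℚ^×)²; places V = {2, 3, 5, 11, 13, 17, 31, ∞}.
(a,b)_13: α=-2, u≡7; β=-2, v≡12 (mod 13); (7|13)=-1, (12|13)=+1; sign (−1)^0·-1^-2·+1^-2 = +1.
(a,b)_∞: sgn(-11)=−, sgn(5797)=+, so +1.
(a,b)_5: α=-2, u≡4; β=0, v≡2 (mod 5); (4|5)=+1, (2|5)=-1; sign (−1)^0·+1^0·-1^-2 = +1.
(a,b)_17: α=2, u≡12; β=1, v≡8 (mod 17); (12|17)=-1, (8|17)=+1; sign (−1)^0·-1^1·+1^2 = -1.
(a,b)_3: α=4, u≡1; β=0, v≡1 (mod 3); (1|3)=+1, (1|3)=+1; sign (−1)^0·+1^0·+1^4 = +1.
(a,b)_11: α=-1, u≡2; β=3, v≡2 (mod 11); (2|11)=-1, (2|11)=-1; sign (−1)^1·-1^3·-1^-1 = -1.
(a,b)_2: α=4, β=-2; u≡5, v≡5 (mod 8); ε(u)ε(v)=0·0, αω(v)=4·1, βω(u)=-2·1; sum ≡ 0  ⇒  +1.
(a,b)_31: α=2, u≡10; β=1, v≡16 (mod 31); (10|31)=+1, (16|31)=+1; sign (−1)^0·+1^1·+1^2 = +1.
|Ram(-11, 5797)| = 2, even; anisotropic at {11, 17}.

[11, 17]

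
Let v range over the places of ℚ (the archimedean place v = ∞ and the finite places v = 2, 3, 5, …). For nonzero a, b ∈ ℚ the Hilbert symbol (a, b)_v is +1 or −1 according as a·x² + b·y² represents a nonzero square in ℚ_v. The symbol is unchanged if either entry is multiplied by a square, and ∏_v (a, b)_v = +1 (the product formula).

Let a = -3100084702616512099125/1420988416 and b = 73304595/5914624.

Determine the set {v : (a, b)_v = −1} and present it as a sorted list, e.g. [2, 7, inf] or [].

[2, 5, 7, 17]

(a, b) ≡ (-85, 595) mod (ℚ^×)²; places V = {2, 3, 5, 7, 13, 17, 19, 31, ∞}.
(a,b)_17: α=5, u≡5; β=1, v≡2 (mod 17); (5|17)=-1, (2|17)=+1; sign (−1)^0·-1^1·+1^5 = -1.
(a,b)_3: α=16, u≡2; β=6, v≡1 (mod 3); (2|3)=-1, (1|3)=+1; sign (−1)^0·-1^6·+1^16 = +1.
(a,b)_31: α=-2, u≡2; β=0, v≡29 (mod 31); (2|31)=+1, (29|31)=-1; sign (−1)^0·+1^0·-1^-2 = +1.
(a,b)_5: α=3, u≡2; β=1, v≡1 (mod 5); (2|5)=-1, (1|5)=+1; sign (−1)^0·-1^1·+1^3 = -1.
(a,b)_2: α=-12, β=-14; u≡3, v≡3 (mod 8); ε(u)ε(v)=1·1, αω(v)=-12·1, βω(u)=-14·1; sum ≡ 1  ⇒  -1.
(a,b)_∞: sgn(-85)=−, sgn(595)=+, so +1.
(a,b)_19: α=-2, u≡2; β=-2, v≡5 (mod 19); (2|19)=-1, (5|19)=+1; sign (−1)^0·-1^-2·+1^-2 = +1.
(a,b)_7: α=4, u≡6; β=1, v≡4 (mod 7); (6|7)=-1, (4|7)=+1; sign (−1)^0·-1^1·+1^4 = -1.
(a,b)_13: α=2, u≡8; β=2, v≡10 (mod 13); (8|13)=-1, (10|13)=+1; sign (−1)^0·-1^2·+1^2 = +1.
Ram(-85, 595) = {2, 5, 7, 17}; no ℚ_2-point on the conic.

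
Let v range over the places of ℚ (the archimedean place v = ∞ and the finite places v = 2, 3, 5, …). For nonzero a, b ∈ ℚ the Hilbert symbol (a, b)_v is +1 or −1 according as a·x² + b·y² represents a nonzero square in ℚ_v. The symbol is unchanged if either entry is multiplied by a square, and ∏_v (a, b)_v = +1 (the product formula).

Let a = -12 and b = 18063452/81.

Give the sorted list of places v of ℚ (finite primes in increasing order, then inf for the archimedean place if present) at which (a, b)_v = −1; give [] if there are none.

Mod squares: a ≡ -3, b ≡ 4515863. Check v ∈ {∞, 2, 3, 11, 17, 19, 31, 41}.
v=17: a=17^0·(≡5), b=17^1·(≡3) mod 17; (5|17)=-1, (3|17)=-1; (−1)^{0·1·8}·(-1)^1·(-1)^0 = -1.
v=3: a=3^1·(≡2), b=3^-4·(≡2) mod 3; (2|3)=-1, (2|3)=-1; (−1)^{1·-4·1}·(-1)^-4·(-1)^1 = -1.
v=∞: -3 < 0 and 4515863 > 0  ⇒  (a,b)_∞ = +1.
v=2: v_2(a)=2, v_2(b)=2; units ≡ 5, 7 (mod 8); ε·ε+αω+βω = 0·1+2·0+2·1 ≡ 0  ⇒  (a,b)_2 = +1.
v=19: a=19^0·(≡7), b=19^1·(≡1) mod 19; (7|19)=+1, (1|19)=+1; (−1)^{0·1·9}·(+1)^1·(+1)^0 = +1.
v=31: a=31^0·(≡19), b=31^1·(≡9) mod 31; (19|31)=+1, (9|31)=+1; (−1)^{0·1·15}·(+1)^1·(+1)^0 = +1.
v=41: a=41^0·(≡29), b=41^1·(≡14) mod 41; (29|41)=-1, (14|41)=-1; (−1)^{0·1·20}·(-1)^1·(-1)^0 = -1.
v=11: a=11^0·(≡10), b=11^1·(≡2) mod 11; (10|11)=-1, (2|11)=-1; (−1)^{0·1·5}·(-1)^1·(-1)^0 = -1.
(-3, 4515863 / ℚ) ramifies at {3, 11, 17, 41}: a division algebra.

[3, 11, 17, 41]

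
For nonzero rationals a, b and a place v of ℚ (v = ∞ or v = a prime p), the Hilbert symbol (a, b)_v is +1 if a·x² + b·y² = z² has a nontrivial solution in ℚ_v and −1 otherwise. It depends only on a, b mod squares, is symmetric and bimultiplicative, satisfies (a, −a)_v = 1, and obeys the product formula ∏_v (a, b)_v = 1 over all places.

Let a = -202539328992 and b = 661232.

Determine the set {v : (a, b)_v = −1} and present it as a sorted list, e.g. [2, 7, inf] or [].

Mod squares: a ≡ -238, b ≡ 143. Check v ∈ {∞, 2, 3, 7, 11, 13, 17}.
v=3: a=3^2·(≡2), b=3^0·(≡2) mod 3; (2|3)=-1, (2|3)=-1; (−1)^{2·0·1}·(-1)^0·(-1)^2 = +1.
v=7: a=7^1·(≡2), b=7^0·(≡5) mod 7; (2|7)=+1, (5|7)=-1; (−1)^{1·0·3}·(+1)^0·(-1)^1 = -1.
v=2: v_2(a)=5, v_2(b)=4; units ≡ 1, 7 (mod 8); ε·ε+αω+βω = 0·1+5·0+4·0 ≡ 0  ⇒  (a,b)_2 = +1.
v=11: a=11^2·(≡4), b=11^1·(≡8) mod 11; (4|11)=+1, (8|11)=-1; (−1)^{2·1·5}·(+1)^1·(-1)^2 = +1.
v=13: a=13^2·(≡4), b=13^1·(≡8) mod 13; (4|13)=+1, (8|13)=-1; (−1)^{2·1·6}·(+1)^1·(-1)^2 = +1.
v=∞: -238 < 0 and 143 > 0  ⇒  (a,b)_∞ = +1.
v=17: a=17^3·(≡3), b=17^2·(≡10) mod 17; (3|17)=-1, (10|17)=-1; (−1)^{3·2·8}·(-1)^2·(-1)^3 = -1.
Ram(-238, 143) = {7, 17}; no ℚ_7-point on the conic.

[7, 17]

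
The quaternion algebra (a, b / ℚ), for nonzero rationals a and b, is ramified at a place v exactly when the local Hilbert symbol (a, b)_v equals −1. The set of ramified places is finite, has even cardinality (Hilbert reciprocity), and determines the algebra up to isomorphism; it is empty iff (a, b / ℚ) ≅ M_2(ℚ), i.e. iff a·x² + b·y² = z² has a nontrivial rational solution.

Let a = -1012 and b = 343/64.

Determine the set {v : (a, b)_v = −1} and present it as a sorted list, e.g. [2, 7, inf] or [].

Mod squares: a ≡ -253, b ≡ 7. Check v ∈ {∞, 2, 7, 11, 23}.
v=∞: -253 < 0 and 7 > 0  ⇒  (a,b)_∞ = +1.
v=23: a=23^1·(≡2), b=23^0·(≡5) mod 23; (2|23)=+1, (5|23)=-1; (−1)^{1·0·11}·(+1)^0·(-1)^1 = -1.
v=7: a=7^0·(≡3), b=7^3·(≡1) mod 7; (3|7)=-1, (1|7)=+1; (−1)^{0·3·3}·(-1)^3·(+1)^0 = -1.
v=2: v_2(a)=2, v_2(b)=-6; units ≡ 3, 7 (mod 8); ε·ε+αω+βω = 1·1+2·0+-6·1 ≡ 1  ⇒  (a,b)_2 = -1.
v=11: a=11^1·(≡7), b=11^0·(≡10) mod 11; (7|11)=-1, (10|11)=-1; (−1)^{1·0·5}·(-1)^0·(-1)^1 = -1.
|Ram(-253, 7)| = 4, even; anisotropic at {2, 7, 11, 23}.

[2, 7, 11, 23]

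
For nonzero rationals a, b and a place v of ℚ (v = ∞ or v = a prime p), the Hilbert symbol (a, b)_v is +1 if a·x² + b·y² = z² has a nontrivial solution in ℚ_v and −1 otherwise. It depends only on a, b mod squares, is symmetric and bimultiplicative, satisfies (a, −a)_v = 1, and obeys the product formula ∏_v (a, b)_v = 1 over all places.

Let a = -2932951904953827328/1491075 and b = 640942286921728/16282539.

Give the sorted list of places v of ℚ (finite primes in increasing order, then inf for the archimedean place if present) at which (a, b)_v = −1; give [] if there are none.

[7, 13]

Mod squares: a ≡ -39, b ≡ 2002. Check v ∈ {∞, 2, 3, 5, 7, 11, 13, 17, 41, 47}.
v=13: a=13^1·(≡1), b=13^-1·(≡5) mod 13; (1|13)=+1, (5|13)=-1; (−1)^{1·-1·6}·(+1)^-1·(-1)^1 = -1.
v=∞: -39 < 0 and 2002 > 0  ⇒  (a,b)_∞ = +1.
v=11: a=11^6·(≡1), b=11^5·(≡2) mod 11; (1|11)=+1, (2|11)=-1; (−1)^{6·5·5}·(+1)^5·(-1)^6 = +1.
v=47: a=47^-2·(≡7), b=47^-2·(≡42) mod 47; (7|47)=+1, (42|47)=+1; (−1)^{-2·-2·23}·(+1)^-2·(+1)^-2 = +1.
v=7: a=7^0·(≡6), b=7^-1·(≡3) mod 7; (6|7)=-1, (3|7)=-1; (−1)^{0·-1·3}·(-1)^-1·(-1)^0 = -1.
v=3: a=3^-3·(≡2), b=3^-4·(≡1) mod 3; (2|3)=-1, (1|3)=+1; (−1)^{-3·-4·1}·(-1)^-4·(+1)^-3 = +1.
v=2: v_2(a)=18, v_2(b)=13; units ≡ 1, 1 (mod 8); ε·ε+αω+βω = 0·0+18·0+13·0 ≡ 0  ⇒  (a,b)_2 = +1.
v=5: a=5^-2·(≡4), b=5^0·(≡2) mod 5; (4|5)=+1, (2|5)=-1; (−1)^{-2·0·2}·(+1)^0·(-1)^-2 = +1.
v=17: a=17^2·(≡10), b=17^2·(≡13) mod 17; (10|17)=-1, (13|17)=+1; (−1)^{2·2·8}·(-1)^2·(+1)^2 = +1.
v=41: a=41^2·(≡37), b=41^2·(≡29) mod 41; (37|41)=+1, (29|41)=-1; (−1)^{2·2·20}·(+1)^2·(-1)^2 = +1.
Ram(-39, 2002) = {7, 13}; no ℚ_7-point on the conic.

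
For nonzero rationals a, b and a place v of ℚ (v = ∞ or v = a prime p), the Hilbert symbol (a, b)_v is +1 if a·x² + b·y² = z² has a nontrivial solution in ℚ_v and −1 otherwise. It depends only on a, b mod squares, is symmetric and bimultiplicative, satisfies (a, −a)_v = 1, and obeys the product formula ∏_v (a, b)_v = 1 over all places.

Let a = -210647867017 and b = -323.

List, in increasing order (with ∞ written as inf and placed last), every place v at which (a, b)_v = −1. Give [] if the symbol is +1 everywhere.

[7, 17, 19, inf]

(a, b) ≡ (-5593, -323) mod (ℚ^×)²; places V = {2, 7, 17, 19, 47, ∞}.
(a,b)_2: α=0, β=0; u≡7, v≡5 (mod 8); ε(u)ε(v)=1·0, αω(v)=0·1, βω(u)=0·0; sum ≡ 0  ⇒  +1.
(a,b)_17: α=3, u≡6; β=1, v≡15 (mod 17); (6|17)=-1, (15|17)=+1; sign (−1)^0·-1^1·+1^3 = -1.
(a,b)_19: α=4, u≡10; β=1, v≡2 (mod 19); (10|19)=-1, (2|19)=-1; sign (−1)^0·-1^1·-1^4 = -1.
(a,b)_∞: sgn(-5593)=−, sgn(-323)=−, so -1.
(a,b)_47: α=1, u≡11; β=0, v≡6 (mod 47); (11|47)=-1, (6|47)=+1; sign (−1)^0·-1^0·+1^1 = +1.
(a,b)_7: α=1, u≡3; β=0, v≡6 (mod 7); (3|7)=-1, (6|7)=-1; sign (−1)^0·-1^0·-1^1 = -1.
Ram(-5593, -323) = {7, 17, 19, ∞}; no ℚ_7-point on the conic.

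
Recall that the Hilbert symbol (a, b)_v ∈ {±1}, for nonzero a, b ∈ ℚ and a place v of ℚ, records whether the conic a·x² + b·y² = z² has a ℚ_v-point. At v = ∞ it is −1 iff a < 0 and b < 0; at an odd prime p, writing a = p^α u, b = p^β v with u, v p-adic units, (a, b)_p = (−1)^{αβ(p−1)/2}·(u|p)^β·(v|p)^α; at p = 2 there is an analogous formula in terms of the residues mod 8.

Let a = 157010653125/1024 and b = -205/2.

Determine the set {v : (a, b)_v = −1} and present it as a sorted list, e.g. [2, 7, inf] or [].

[2, 5]

(a, b) ≡ (205, -410) mod (ℚ^×)²; places V = {2, 3, 5, 41, ∞}.
(a,b)_41: α=3, u≡40; β=1, v≡18 (mod 41); (40|41)=+1, (18|41)=+1; sign (−1)^0·+1^1·+1^3 = +1.
(a,b)_2: α=-10, β=-1; u≡5, v≡3 (mod 8); ε(u)ε(v)=0·1, αω(v)=-10·1, βω(u)=-1·1; sum ≡ 1  ⇒  -1.
(a,b)_3: α=6, u≡1; β=0, v≡1 (mod 3); (1|3)=+1, (1|3)=+1; sign (−1)^0·+1^0·+1^6 = +1.
(a,b)_∞: sgn(205)=+, sgn(-410)=−, so +1.
(a,b)_5: α=5, u≡1; β=1, v≡2 (mod 5); (1|5)=+1, (2|5)=-1; sign (−1)^0·+1^1·-1^5 = -1.
Ram(205, -410) = {2, 5}; no ℚ_2-point on the conic.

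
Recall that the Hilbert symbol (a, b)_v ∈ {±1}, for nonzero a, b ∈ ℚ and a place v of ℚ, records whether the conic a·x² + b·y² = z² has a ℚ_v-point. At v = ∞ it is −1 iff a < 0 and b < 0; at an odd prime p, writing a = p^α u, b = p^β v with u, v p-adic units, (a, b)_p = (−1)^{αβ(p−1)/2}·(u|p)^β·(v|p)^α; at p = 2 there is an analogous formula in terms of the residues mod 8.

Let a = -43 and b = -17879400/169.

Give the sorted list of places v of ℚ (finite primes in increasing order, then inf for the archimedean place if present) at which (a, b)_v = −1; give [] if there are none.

[2, 3, 7, inf]

(a, b) ≡ (-43, -19866) mod (ℚ^×)²; places V = {2, 3, 5, 7, 11, 13, 43, ∞}.
(a,b)_13: α=0, u≡9; β=-2, v≡7 (mod 13); (9|13)=+1, (7|13)=-1; sign (−1)^0·+1^-2·-1^0 = +1.
(a,b)_2: α=0, β=3; u≡5, v≡3 (mod 8); ε(u)ε(v)=0·1, αω(v)=0·1, βω(u)=3·1; sum ≡ 1  ⇒  -1.
(a,b)_5: α=0, u≡2; β=2, v≡1 (mod 5); (2|5)=-1, (1|5)=+1; sign (−1)^0·-1^2·+1^0 = +1.
(a,b)_3: α=0, u≡2; β=3, v≡2 (mod 3); (2|3)=-1, (2|3)=-1; sign (−1)^0·-1^3·-1^0 = -1.
(a,b)_43: α=1, u≡42; β=1, v≡11 (mod 43); (42|43)=-1, (11|43)=+1; sign (−1)^1·-1^1·+1^1 = +1.
(a,b)_11: α=0, u≡1; β=1, v≡1 (mod 11); (1|11)=+1, (1|11)=+1; sign (−1)^0·+1^1·+1^0 = +1.
(a,b)_7: α=0, u≡6; β=1, v≡2 (mod 7); (6|7)=-1, (2|7)=+1; sign (−1)^0·-1^1·+1^0 = -1.
(a,b)_∞: sgn(-43)=−, sgn(-19866)=−, so -1.
(-43, -19866 / ℚ) ramifies at {2, 3, 7, ∞}: a division algebra.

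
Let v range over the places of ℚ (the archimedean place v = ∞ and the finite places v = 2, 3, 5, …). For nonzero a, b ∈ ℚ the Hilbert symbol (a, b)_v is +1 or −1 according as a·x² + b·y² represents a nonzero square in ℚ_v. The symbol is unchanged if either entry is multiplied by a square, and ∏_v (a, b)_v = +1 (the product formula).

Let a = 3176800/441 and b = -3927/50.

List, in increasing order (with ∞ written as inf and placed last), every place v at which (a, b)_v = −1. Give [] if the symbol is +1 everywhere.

(a, b) ≡ (22, -7854) mod (ℚ^×)²; places V = {2, 3, 5, 7, 11, 17, 19, ∞}.
(a,b)_5: α=2, u≡2; β=-2, v≡4 (mod 5); (2|5)=-1, (4|5)=+1; sign (−1)^0·-1^-2·+1^2 = +1.
(a,b)_17: α=0, u≡7; β=1, v≡10 (mod 17); (7|17)=-1, (10|17)=-1; sign (−1)^0·-1^1·-1^0 = -1.
(a,b)_∞: sgn(22)=+, sgn(-7854)=−, so +1.
(a,b)_7: α=-2, u≡2; β=1, v≡6 (mod 7); (2|7)=+1, (6|7)=-1; sign (−1)^0·+1^1·-1^-2 = +1.
(a,b)_11: α=1, u≡6; β=1, v≡1 (mod 11); (6|11)=-1, (1|11)=+1; sign (−1)^1·-1^1·+1^1 = +1.
(a,b)_3: α=-2, u≡1; β=1, v≡1 (mod 3); (1|3)=+1, (1|3)=+1; sign (−1)^0·+1^1·+1^-2 = +1.
(a,b)_2: α=5, β=-1; u≡3, v≡1 (mod 8); ε(u)ε(v)=1·0, αω(v)=5·0, βω(u)=-1·1; sum ≡ 1  ⇒  -1.
(a,b)_19: α=2, u≡15; β=0, v≡10 (mod 19); (15|19)=-1, (10|19)=-1; sign (−1)^0·-1^0·-1^2 = +1.
(22, -7854 / ℚ) ramifies at {2, 17}: a division algebra.

[2, 17]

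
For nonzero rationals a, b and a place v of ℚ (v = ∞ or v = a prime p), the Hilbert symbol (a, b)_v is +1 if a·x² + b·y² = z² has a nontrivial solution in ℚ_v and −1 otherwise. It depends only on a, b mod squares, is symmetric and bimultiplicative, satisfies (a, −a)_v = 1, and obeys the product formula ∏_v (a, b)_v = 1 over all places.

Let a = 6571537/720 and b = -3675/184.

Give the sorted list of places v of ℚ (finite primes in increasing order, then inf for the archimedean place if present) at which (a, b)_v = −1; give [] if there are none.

(a, b) ≡ (13685, -138) mod (ℚ^×)²; places V = {2, 3, 5, 7, 17, 23, ∞}.
(a,b)_7: α=5, u≡1; β=2, v≡1 (mod 7); (1|7)=+1, (1|7)=+1; sign (−1)^0·+1^2·+1^5 = +1.
(a,b)_23: α=1, u≡15; β=-1, v≡15 (mod 23); (15|23)=-1, (15|23)=-1; sign (−1)^1·-1^-1·-1^1 = -1.
(a,b)_3: α=-2, u≡2; β=1, v≡2 (mod 3); (2|3)=-1, (2|3)=-1; sign (−1)^0·-1^1·-1^-2 = -1.
(a,b)_2: α=-4, β=-3; u≡5, v≡3 (mod 8); ε(u)ε(v)=0·1, αω(v)=-4·1, βω(u)=-3·1; sum ≡ 1  ⇒  -1.
(a,b)_5: α=-1, u≡3; β=2, v≡2 (mod 5); (3|5)=-1, (2|5)=-1; sign (−1)^0·-1^2·-1^-1 = -1.
(a,b)_17: α=1, u≡11; β=0, v≡1 (mod 17); (11|17)=-1, (1|17)=+1; sign (−1)^0·-1^0·+1^1 = +1.
(a,b)_∞: sgn(13685)=+, sgn(-138)=−, so +1.
|Ram(13685, -138)| = 4, even; anisotropic at {2, 3, 5, 23}.

[2, 3, 5, 23]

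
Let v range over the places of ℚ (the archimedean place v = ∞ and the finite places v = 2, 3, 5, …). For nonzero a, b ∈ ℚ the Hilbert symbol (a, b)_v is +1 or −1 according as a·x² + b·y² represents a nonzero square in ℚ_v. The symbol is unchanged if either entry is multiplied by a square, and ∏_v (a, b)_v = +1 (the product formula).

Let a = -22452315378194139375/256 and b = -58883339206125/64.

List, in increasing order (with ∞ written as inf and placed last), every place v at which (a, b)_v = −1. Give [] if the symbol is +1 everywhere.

[5, inf]

(a, b) ≡ (-14007, -5) mod (ℚ^×)²; places V = {2, 3, 5, 7, 23, 29, ∞}.
(a,b)_5: α=4, u≡2; β=3, v≡4 (mod 5); (2|5)=-1, (4|5)=+1; sign (−1)^0·-1^3·+1^4 = -1.
(a,b)_29: α=3, u≡27; β=2, v≡1 (mod 29); (27|29)=-1, (1|29)=+1; sign (−1)^0·-1^2·+1^3 = +1.
(a,b)_3: α=1, u≡2; β=2, v≡1 (mod 3); (2|3)=-1, (1|3)=+1; sign (−1)^0·-1^2·+1^1 = +1.
(a,b)_2: α=-8, β=-6; u≡1, v≡3 (mod 8); ε(u)ε(v)=0·1, αω(v)=-8·1, βω(u)=-6·0; sum ≡ 0  ⇒  +1.
(a,b)_23: α=3, u≡12; β=2, v≡16 (mod 23); (12|23)=+1, (16|23)=+1; sign (−1)^0·+1^2·+1^3 = +1.
(a,b)_∞: sgn(-14007)=−, sgn(-5)=−, so -1.
(a,b)_7: α=9, u≡2; β=6, v≡1 (mod 7); (2|7)=+1, (1|7)=+1; sign (−1)^0·+1^6·+1^9 = +1.
|Ram(-14007, -5)| = 2, even; anisotropic at {5, ∞}.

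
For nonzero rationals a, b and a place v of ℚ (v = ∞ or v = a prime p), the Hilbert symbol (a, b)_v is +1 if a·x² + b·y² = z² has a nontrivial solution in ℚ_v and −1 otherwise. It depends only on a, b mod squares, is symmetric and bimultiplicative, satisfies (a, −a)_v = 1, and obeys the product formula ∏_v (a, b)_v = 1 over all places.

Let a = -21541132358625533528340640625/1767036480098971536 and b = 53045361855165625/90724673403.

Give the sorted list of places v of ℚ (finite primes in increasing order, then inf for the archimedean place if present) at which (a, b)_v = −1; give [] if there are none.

[2, 11, 19, 23]

(a, b) ≡ (-209, 6555) mod (ℚ^×)²; places V = {2, 3, 5, 7, 11, 13, 19, 23, 41, ∞}.
(a,b)_7: α=-10, u≡4; β=-6, v≡6 (mod 7); (4|7)=+1, (6|7)=-1; sign (−1)^0·+1^-6·-1^-10 = +1.
(a,b)_19: α=5, u≡13; β=3, v≡13 (mod 19); (13|19)=-1, (13|19)=-1; sign (−1)^1·-1^3·-1^5 = -1.
(a,b)_∞: sgn(-209)=−, sgn(6555)=+, so +1.
(a,b)_11: α=3, u≡5; β=2, v≡10 (mod 11); (5|11)=+1, (10|11)=-1; sign (−1)^0·+1^2·-1^3 = -1.
(a,b)_2: α=-4, β=0; u≡7, v≡3 (mod 8); ε(u)ε(v)=1·1, αω(v)=-4·1, βω(u)=0·0; sum ≡ 1  ⇒  -1.
(a,b)_3: α=-4, u≡1; β=-3, v≡1 (mod 3); (1|3)=+1, (1|3)=+1; sign (−1)^0·+1^-3·+1^-4 = +1.
(a,b)_41: α=4, u≡36; β=2, v≡10 (mod 41); (36|41)=+1, (10|41)=+1; sign (−1)^0·+1^2·+1^4 = +1.
(a,b)_5: α=6, u≡4; β=5, v≡1 (mod 5); (4|5)=+1, (1|5)=+1; sign (−1)^0·+1^5·+1^6 = +1.
(a,b)_23: α=6, u≡7; β=3, v≡8 (mod 23); (7|23)=-1, (8|23)=+1; sign (−1)^0·-1^3·+1^6 = -1.
(a,b)_13: α=-6, u≡3; β=-4, v≡3 (mod 13); (3|13)=+1, (3|13)=+1; sign (−1)^0·+1^-4·+1^-6 = +1.
Ram(-209, 6555) = {2, 11, 19, 23}; no ℚ_2-point on the conic.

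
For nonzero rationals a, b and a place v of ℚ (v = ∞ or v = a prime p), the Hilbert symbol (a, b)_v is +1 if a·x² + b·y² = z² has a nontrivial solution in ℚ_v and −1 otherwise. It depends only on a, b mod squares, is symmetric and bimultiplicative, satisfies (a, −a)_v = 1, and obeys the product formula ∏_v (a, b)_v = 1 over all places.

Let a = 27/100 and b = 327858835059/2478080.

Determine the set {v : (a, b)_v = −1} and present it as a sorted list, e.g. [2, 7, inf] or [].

[2, 3, 5, 7, 17, 29]

Mod squares: a ≡ 3, b ≡ 17255. Check v ∈ {∞, 2, 3, 5, 7, 11, 17, 19, 29}.
v=5: a=5^-2·(≡3), b=5^-1·(≡4) mod 5; (3|5)=-1, (4|5)=+1; (−1)^{-2·-1·2}·(-1)^-1·(+1)^-2 = -1.
v=19: a=19^0·(≡13), b=19^4·(≡13) mod 19; (13|19)=-1, (13|19)=-1; (−1)^{0·4·9}·(-1)^4·(-1)^0 = +1.
v=∞: 3 > 0 and 17255 > 0  ⇒  (a,b)_∞ = +1.
v=11: a=11^0·(≡5), b=11^-2·(≡7) mod 11; (5|11)=+1, (7|11)=-1; (−1)^{0·-2·5}·(+1)^-2·(-1)^0 = +1.
v=29: a=29^0·(≡11), b=29^1·(≡27) mod 29; (11|29)=-1, (27|29)=-1; (−1)^{0·1·14}·(-1)^1·(-1)^0 = -1.
v=2: v_2(a)=-2, v_2(b)=-12; units ≡ 3, 7 (mod 8); ε·ε+αω+βω = 1·1+-2·0+-12·1 ≡ 1  ⇒  (a,b)_2 = -1.
v=7: a=7^0·(≡3), b=7^1·(≡2) mod 7; (3|7)=-1, (2|7)=+1; (−1)^{0·1·3}·(-1)^1·(+1)^0 = -1.
v=17: a=17^0·(≡12), b=17^1·(≡7) mod 17; (12|17)=-1, (7|17)=-1; (−1)^{0·1·8}·(-1)^1·(-1)^0 = -1.
v=3: a=3^3·(≡1), b=3^6·(≡2) mod 3; (1|3)=+1, (2|3)=-1; (−1)^{3·6·1}·(+1)^6·(-1)^3 = -1.
Ram(3, 17255) = {2, 3, 5, 7, 17, 29}; no ℚ_2-point on the conic.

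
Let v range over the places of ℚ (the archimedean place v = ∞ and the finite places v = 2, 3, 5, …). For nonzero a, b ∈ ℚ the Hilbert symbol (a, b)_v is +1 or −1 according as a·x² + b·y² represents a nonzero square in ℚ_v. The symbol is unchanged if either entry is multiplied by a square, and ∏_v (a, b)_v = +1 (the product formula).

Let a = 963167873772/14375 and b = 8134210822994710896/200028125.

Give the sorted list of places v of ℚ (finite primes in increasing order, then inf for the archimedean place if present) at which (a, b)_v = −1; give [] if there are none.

[3, 23]

Mod squares: a ≡ 69, b ≡ 195. Check v ∈ {∞, 2, 3, 5, 11, 13, 19, 23, 31, 37}.
v=31: a=31^2·(≡14), b=31^4·(≡25) mod 31; (14|31)=+1, (25|31)=+1; (−1)^{2·4·15}·(+1)^4·(+1)^2 = +1.
v=3: a=3^1·(≡2), b=3^1·(≡2) mod 3; (2|3)=-1, (2|3)=-1; (−1)^{1·1·1}·(-1)^1·(-1)^1 = -1.
v=2: v_2(a)=2, v_2(b)=4; units ≡ 5, 3 (mod 8); ε·ε+αω+βω = 0·1+2·1+4·1 ≡ 0  ⇒  (a,b)_2 = +1.
v=∞: 69 > 0 and 195 > 0  ⇒  (a,b)_∞ = +1.
v=11: a=11^0·(≡3), b=11^-2·(≡2) mod 11; (3|11)=+1, (2|11)=-1; (−1)^{0·-2·5}·(+1)^-2·(-1)^0 = +1.
v=13: a=13^2·(≡4), b=13^5·(≡2) mod 13; (4|13)=+1, (2|13)=-1; (−1)^{2·5·6}·(+1)^5·(-1)^2 = +1.
v=19: a=19^2·(≡14), b=19^2·(≡11) mod 19; (14|19)=-1, (11|19)=+1; (−1)^{2·2·9}·(-1)^2·(+1)^2 = +1.
v=23: a=23^-1·(≡6), b=23^-2·(≡21) mod 23; (6|23)=+1, (21|23)=-1; (−1)^{-1·-2·11}·(+1)^-2·(-1)^-1 = -1.
v=5: a=5^-4·(≡4), b=5^-5·(≡4) mod 5; (4|5)=+1, (4|5)=+1; (−1)^{-4·-5·2}·(+1)^-5·(+1)^-4 = +1.
v=37: a=37^2·(≡22), b=37^2·(≡21) mod 37; (22|37)=-1, (21|37)=+1; (−1)^{2·2·18}·(-1)^2·(+1)^2 = +1.
Ram(69, 195) = {3, 23}; no ℚ_3-point on the conic.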